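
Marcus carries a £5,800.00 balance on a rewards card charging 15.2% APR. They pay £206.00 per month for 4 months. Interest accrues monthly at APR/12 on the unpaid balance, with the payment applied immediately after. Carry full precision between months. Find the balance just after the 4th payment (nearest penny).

£5,259.71

Monthly rate r = 15.2%/12 = 1.26667% = 0.0126667.
Each month: B ← B·(1+r) − £206.00.
Month 1: interest £73.47; balance after payment £5,667.47.
Month 2: interest £71.79; balance after payment £5,533.25.
Month 3: interest £70.09; balance after payment £5,397.34.
Month 4: interest £68.37; balance after payment £5,259.71.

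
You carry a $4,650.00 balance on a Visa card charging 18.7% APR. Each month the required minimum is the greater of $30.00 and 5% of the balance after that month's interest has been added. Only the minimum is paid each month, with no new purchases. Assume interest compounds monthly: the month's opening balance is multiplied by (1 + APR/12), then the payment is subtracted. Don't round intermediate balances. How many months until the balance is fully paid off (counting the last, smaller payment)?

82 months

Monthly rate r = 18.7%/12 = 1.55833% = 0.0155833.
While 5% of the post-interest balance exceeds $30.00, each month B ← (B·(1+r))·(1 − 0.05), i.e. B shrinks by the factor (1+r)·0.95 = 0.9648.
This holds for months 1–58. Entering month 59 the balance is $582.00; 5% of the post-interest balance is now below $30.00, so the flat $30.00 minimum applies from here.
From month 59 a fixed $30.00 at rate r clears $582.00 in 24 more payments. Total: 58 + 24 = 82 months.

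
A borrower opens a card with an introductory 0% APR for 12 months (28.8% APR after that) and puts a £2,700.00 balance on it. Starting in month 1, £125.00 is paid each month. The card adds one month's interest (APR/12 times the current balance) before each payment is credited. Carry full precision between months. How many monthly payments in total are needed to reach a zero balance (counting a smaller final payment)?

Promo months 1–12 at r₀ = 0%/12 = 0; months 13+ at r₁ = 28.8%/12 = 0.024.
After month 12 (no interest yet): B = £2,700.00 − 12·£125.00 = £1,200.00.
Then at r₁ with £125.00/mo: n₂ = −ln(1 − r₁·B/P)/ln(1+r₁) ≈ 11.04 → 12 more payments.

24 months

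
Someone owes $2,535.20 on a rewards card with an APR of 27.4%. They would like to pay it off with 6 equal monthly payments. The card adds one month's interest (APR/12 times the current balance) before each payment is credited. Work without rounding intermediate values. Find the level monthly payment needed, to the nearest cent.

Monthly rate r = 27.4%/12 = 2.28333% = 0.0228333.
Level-payment amortization: P = B₀·r / (1 − (1+r)^(−n)) = 2535.20·0.0228333 / (1 − 1.02283^(−6)).
Denominator 1 − (1+r)^(−6) = 0.126685316.
P = 57.8871 / 0.126685316 ≈ 456.94.

$456.94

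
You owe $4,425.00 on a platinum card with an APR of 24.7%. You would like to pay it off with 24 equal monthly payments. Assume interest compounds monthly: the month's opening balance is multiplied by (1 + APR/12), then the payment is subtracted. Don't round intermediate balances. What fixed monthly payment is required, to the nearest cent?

Monthly rate r = 24.7%/12 = 2.05833% = 0.0205833.
Level-payment amortization: P = B₀·r / (1 − (1+r)^(−n)) = 4425.00·0.0205833 / (1 − 1.02058^(−24)).
Denominator 1 − (1+r)^(−24) = 0.386751243.
P = 91.0812 / 0.386751243 ≈ 235.50.

$235.50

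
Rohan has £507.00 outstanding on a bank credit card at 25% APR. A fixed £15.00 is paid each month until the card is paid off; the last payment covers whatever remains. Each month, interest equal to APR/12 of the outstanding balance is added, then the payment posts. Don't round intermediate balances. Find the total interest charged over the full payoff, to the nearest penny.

£379.04

Monthly rate r = 25%/12 = 2.08333% = 0.0208333.
Payoff takes n = ⌈−ln(1 − rB₀/P)/ln(1+r)⌉ = ⌈59.069⌉ = 60 payments; the last is £1.04.
Total paid = 59·£15.00 + £1.04 = £886.04.
Total interest = total paid − principal = £886.04 − £507.00 = £379.04.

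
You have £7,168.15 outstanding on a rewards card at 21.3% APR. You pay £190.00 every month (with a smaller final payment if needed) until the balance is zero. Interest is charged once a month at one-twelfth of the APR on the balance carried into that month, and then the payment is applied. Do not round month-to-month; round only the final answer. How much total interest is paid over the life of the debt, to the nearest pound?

£4,793

Monthly rate r = 21.3%/12 = 1.775% = 0.01775.
Payoff takes n = ⌈−ln(1 − rB₀/P)/ln(1+r)⌉ = ⌈62.953⌉ = 63 payments; the last is £181.22.
Total paid = 62·£190.00 + £181.22 = £11,961.22.
Total interest = total paid − principal = £11,961.22 − £7,168.15 = £4,793.07.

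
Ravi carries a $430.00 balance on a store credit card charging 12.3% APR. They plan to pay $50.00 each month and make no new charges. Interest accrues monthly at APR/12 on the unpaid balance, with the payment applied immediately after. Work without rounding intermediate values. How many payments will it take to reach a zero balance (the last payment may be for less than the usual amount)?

Monthly rate r = 12.3%/12 = 1.025% = 0.01025.
Recurrence: B ← B·(1+r) − $50.00.
Month 1: interest $4.41; balance after payment $384.41.
Month 2: interest $3.94; balance after payment $338.35.
Closed form: n = −ln(1 − rB₀/P)/ln(1+r) = −ln(0.91185)/ln(1.01025) ≈ 9.049, so the balance reaches zero during payment 10.

10 months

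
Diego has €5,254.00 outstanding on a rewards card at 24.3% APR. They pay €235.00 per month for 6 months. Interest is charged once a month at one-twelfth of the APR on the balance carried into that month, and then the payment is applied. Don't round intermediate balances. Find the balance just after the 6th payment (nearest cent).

Monthly rate r = 24.3%/12 = 2.025% = 0.02025.
Each month: B ← B·(1+r) − €235.00.
Month 1: interest €106.39; balance after payment €5,125.39.
Month 2: interest €103.79; balance after payment €4,994.18.
Month 3: interest €101.13; balance after payment €4,860.31.
Month 4: interest €98.42; balance after payment €4,723.74.
Month 5: interest €95.66; balance after payment €4,584.39.
Month 6: interest €92.83; balance after payment €4,442.23.

€4,442.23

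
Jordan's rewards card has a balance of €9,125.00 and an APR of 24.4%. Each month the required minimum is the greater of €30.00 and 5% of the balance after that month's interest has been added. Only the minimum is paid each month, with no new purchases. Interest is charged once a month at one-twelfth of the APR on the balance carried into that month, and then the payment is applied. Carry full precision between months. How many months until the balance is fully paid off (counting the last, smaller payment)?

114 months

Monthly rate r = 24.4%/12 = 2.03333% = 0.0203333.
While 5% of the post-interest balance exceeds €30.00, each month B ← (B·(1+r))·(1 − 0.05), i.e. B shrinks by the factor (1+r)·0.95 = 0.96932.
This holds for months 1–88. Entering month 89 the balance is €587.78; 5% of the post-interest balance is now below €30.00, so the flat €30.00 minimum applies from here.
From month 89 a fixed €30.00 at rate r clears €587.78 in 26 more payments. Total: 88 + 26 = 114 months.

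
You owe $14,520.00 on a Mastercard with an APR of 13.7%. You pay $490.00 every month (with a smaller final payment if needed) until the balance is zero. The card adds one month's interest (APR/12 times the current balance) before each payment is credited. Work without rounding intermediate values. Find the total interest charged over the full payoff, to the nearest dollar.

Monthly rate r = 13.7%/12 = 1.14167% = 0.0114167.
Payoff takes n = ⌈−ln(1 − rB₀/P)/ln(1+r)⌉ = ⌈36.377⌉ = 37 payments; the last is $185.43.
Total paid = 36·$490.00 + $185.43 = $17,825.43.
Total interest = total paid − principal = $17,825.43 − $14,520.00 = $3,305.43.

$3,305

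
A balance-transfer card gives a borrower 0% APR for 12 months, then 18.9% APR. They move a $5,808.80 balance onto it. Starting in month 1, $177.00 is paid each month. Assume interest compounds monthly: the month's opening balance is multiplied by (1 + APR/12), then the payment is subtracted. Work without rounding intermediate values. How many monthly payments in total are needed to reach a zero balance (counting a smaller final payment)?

38 payments

Promo months 1–12 at r₀ = 0%/12 = 0; months 13+ at r₁ = 18.9%/12 = 0.01575.
After month 12 (no interest yet): B = $5,808.80 − 12·$177.00 = $3,684.80.
Then at r₁ with $177.00/mo: n₂ = −ln(1 − r₁·B/P)/ln(1+r₁) ≈ 25.43 → 26 more payments.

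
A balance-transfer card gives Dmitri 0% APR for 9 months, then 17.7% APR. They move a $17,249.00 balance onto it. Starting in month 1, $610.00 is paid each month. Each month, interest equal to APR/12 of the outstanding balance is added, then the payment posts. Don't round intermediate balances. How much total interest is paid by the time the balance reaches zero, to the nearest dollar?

Promo months 1–9 at r₀ = 0%/12 = 0; months 10+ at r₁ = 17.7%/12 = 0.01475.
After month 9 (no interest yet): B = $17,249.00 − 9·$610.00 = $11,759.00.
Then at r₁ with $610.00/mo: n₂ = −ln(1 − r₁·B/P)/ln(1+r₁) ≈ 22.85 → 23 more payments.
Total paid = 31·$610.00 + $517.79 = $19,427.79; interest = $19,427.79 − $17,249.00 = $2,178.79.

$2,179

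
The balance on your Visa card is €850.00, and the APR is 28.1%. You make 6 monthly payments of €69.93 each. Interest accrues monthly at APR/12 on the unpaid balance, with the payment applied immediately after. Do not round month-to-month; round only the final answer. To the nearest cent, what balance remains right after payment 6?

Monthly rate r = 28.1%/12 = 2.34167% = 0.0234167.
Each month: B ← B·(1+r) − €69.93.
Month 1: interest €19.90; balance after payment €799.97.
Month 2: interest €18.73; balance after payment €748.78.
Month 3: interest €17.53; balance after payment €696.38.
Month 4: interest €16.31; balance after payment €642.76.
Month 5: interest €15.05; balance after payment €587.88.
Month 6: interest €13.77; balance after payment €531.72.

€531.72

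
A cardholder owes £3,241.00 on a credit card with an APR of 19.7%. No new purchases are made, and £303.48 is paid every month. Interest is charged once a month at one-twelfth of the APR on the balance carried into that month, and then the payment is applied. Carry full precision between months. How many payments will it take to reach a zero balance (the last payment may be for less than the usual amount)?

12 months

Monthly rate r = 19.7%/12 = 1.64167% = 0.0164167.
Recurrence: B ← B·(1+r) − £303.48.
Month 1: interest £53.21; balance after payment £2,990.73.
Month 2: interest £49.10; balance after payment £2,736.34.
Closed form: n = −ln(1 − rB₀/P)/ln(1+r) = −ln(0.82468)/ln(1.01642) ≈ 11.838, so the balance reaches zero during payment 12.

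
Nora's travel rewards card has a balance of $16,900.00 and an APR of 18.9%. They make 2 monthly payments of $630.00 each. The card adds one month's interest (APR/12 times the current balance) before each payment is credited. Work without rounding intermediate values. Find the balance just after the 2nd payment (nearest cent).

$16,166.62

Monthly rate r = 18.9%/12 = 1.575% = 0.01575.
Each month: B ← B·(1+r) − $630.00.
Month 1: interest $266.18; balance after payment $16,536.17.
Month 2: interest $260.44; balance after payment $16,166.62.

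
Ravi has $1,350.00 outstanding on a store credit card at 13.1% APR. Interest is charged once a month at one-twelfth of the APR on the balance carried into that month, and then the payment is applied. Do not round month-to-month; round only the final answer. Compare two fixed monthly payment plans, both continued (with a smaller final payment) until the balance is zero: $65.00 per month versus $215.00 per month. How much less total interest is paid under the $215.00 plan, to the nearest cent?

$133.00

Monthly rate r = 13.1%/12 = 1.09167% = 0.0109167.
At $65.00/mo: n = ⌈−ln(1 − rB₀/P)/ln(1+r)⌉ = 24 payments (last $44.41); total interest = total paid − $1,350.00 = $189.41.
At $215.00/mo: 7 payments (last $116.41); total interest $56.41.
Interest saved = $189.41 − $56.41 = $133.00.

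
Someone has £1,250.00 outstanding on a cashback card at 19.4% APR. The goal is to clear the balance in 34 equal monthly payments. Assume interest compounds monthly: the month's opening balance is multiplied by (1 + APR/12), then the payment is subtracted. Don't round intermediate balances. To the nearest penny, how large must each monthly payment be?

Monthly rate r = 19.4%/12 = 1.61667% = 0.0161667.
Level-payment amortization: P = B₀·r / (1 − (1+r)^(−n)) = 1250.00·0.0161667 / (1 − 1.01617^(−34)).
Denominator 1 − (1+r)^(−34) = 0.420315241.
P = 20.2083 / 0.420315241 ≈ 48.08.

£48.08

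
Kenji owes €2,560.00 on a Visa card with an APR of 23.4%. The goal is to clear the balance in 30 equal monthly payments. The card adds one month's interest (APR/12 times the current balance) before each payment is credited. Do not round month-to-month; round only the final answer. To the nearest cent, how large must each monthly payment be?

Monthly rate r = 23.4%/12 = 1.95% = 0.0195.
Level-payment amortization: P = B₀·r / (1 − (1+r)^(−n)) = 2560.00·0.0195 / (1 − 1.0195^(−30)).
Denominator 1 − (1+r)^(−30) = 0.439748412.
P = 49.92 / 0.439748412 ≈ 113.52.

€113.52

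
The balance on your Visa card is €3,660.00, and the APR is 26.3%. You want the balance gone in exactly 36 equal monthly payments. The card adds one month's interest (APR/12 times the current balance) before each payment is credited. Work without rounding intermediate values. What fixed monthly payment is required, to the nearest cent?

€148.05

Monthly rate r = 26.3%/12 = 2.19167% = 0.0219167.
Level-payment amortization: P = B₀·r / (1 − (1+r)^(−n)) = 3660.00·0.0219167 / (1 − 1.02192^(−36)).
Denominator 1 − (1+r)^(−36) = 0.541813129.
P = 80.215 / 0.541813129 ≈ 148.05.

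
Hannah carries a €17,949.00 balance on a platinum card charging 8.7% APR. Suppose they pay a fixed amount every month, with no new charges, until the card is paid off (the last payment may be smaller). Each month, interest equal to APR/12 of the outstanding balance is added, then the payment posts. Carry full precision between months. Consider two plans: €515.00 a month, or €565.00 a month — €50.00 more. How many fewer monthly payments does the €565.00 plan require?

Monthly rate r = 8.7%/12 = 0.725% = 0.00725.
At €515.00/mo: n = ⌈−ln(1 − rB₀/P)/ln(1+r)⌉ = 41 payments (last €164.96); total interest = total paid − €17,949.00 = €2,815.96.
At €565.00/mo: 37 payments (last €134.96); total interest €2,525.96.
Payments saved = 41 − 37 = 4.

4 fewer payments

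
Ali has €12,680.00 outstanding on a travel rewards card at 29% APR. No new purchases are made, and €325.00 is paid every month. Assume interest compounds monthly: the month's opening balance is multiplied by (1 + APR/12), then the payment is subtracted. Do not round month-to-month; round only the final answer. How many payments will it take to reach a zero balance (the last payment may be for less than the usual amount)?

120 payments

Monthly rate r = 29%/12 = 2.41667% = 0.0241667.
Recurrence: B ← B·(1+r) − €325.00.
Month 1: interest €306.43; balance after payment €12,661.43.
Month 2: interest €305.98; balance after payment €12,642.42.
Closed form: n = −ln(1 − rB₀/P)/ln(1+r) = −ln(0.057128)/ln(1.02417) ≈ 119.872, so the balance reaches zero during payment 120.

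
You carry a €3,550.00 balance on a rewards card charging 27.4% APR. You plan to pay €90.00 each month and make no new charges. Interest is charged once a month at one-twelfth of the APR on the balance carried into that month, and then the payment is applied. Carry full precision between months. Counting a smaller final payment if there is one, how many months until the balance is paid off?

103 payments

Monthly rate r = 27.4%/12 = 2.28333% = 0.0228333.
Recurrence: B ← B·(1+r) − €90.00.
Month 1: interest €81.06; balance after payment €3,541.06.
Month 2: interest €80.85; balance after payment €3,531.91.
Closed form: n = −ln(1 − rB₀/P)/ln(1+r) = −ln(0.099352)/ln(1.02283) ≈ 102.278, so the balance reaches zero during payment 103.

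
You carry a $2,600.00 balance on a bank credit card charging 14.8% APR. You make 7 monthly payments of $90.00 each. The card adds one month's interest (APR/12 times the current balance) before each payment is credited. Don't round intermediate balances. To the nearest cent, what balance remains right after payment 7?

Monthly rate r = 14.8%/12 = 1.23333% = 0.0123333.
Each month: B ← B·(1+r) − $90.00.
Month 1: interest $32.07; balance after payment $2,542.07.
Month 2: interest $31.35; balance after payment $2,483.42.
Month 3: interest $30.63; balance after payment $2,424.05.
Month 4: interest $29.90; balance after payment $2,363.94.
Month 5: interest $29.16; balance after payment $2,303.10.
Month 6: interest $28.40; balance after payment $2,241.50.
Month 7: interest $27.65; balance after payment $2,179.15.

$2,179.15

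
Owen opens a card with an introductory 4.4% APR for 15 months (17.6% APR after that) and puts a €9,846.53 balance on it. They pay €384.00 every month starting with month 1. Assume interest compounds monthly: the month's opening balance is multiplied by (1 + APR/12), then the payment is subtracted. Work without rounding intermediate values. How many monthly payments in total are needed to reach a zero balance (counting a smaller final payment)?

Promo months 1–15 at r₀ = 4.4%/12 = 0.00366667; months 16+ at r₁ = 17.6%/12 = 0.0146667.
After month 15: iterate B ← B·(1+r₀) − €384.00 for 15 months → €4,492.00.
Then at r₁ with €384.00/mo: n₂ = −ln(1 − r₁·B/P)/ln(1+r₁) ≈ 12.93 → 13 more payments.

28 months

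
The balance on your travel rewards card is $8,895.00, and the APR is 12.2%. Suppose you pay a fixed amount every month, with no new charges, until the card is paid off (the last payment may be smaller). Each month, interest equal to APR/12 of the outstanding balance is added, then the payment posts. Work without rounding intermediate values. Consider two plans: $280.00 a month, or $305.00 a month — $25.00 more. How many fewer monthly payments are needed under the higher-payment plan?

4 fewer payments

Monthly rate r = 12.2%/12 = 1.01667% = 0.0101667.
At $280.00/mo: n = ⌈−ln(1 − rB₀/P)/ln(1+r)⌉ = 39 payments (last $157.07); total interest = total paid − $8,895.00 = $1,902.07.
At $305.00/mo: 35 payments (last $234.44); total interest $1,709.44.
Payments saved = 39 − 35 = 4.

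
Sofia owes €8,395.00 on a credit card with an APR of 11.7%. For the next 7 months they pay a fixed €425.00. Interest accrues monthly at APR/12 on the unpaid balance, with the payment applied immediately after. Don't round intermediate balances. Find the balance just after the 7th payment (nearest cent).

€5,921.55

Monthly rate r = 11.7%/12 = 0.975% = 0.00975.
Each month: B ← B·(1+r) − €425.00.
Month 1: interest €81.85; balance after payment €8,051.85.
Month 2: interest €78.51; balance after payment €7,705.36.
Month 3: interest €75.13; balance after payment €7,355.48.
Month 4: interest €71.72; balance after payment €7,002.20.
Month 5: interest €68.27; balance after payment €6,645.47.
Month 6: interest €64.79; balance after payment €6,285.26.
Month 7: interest €61.28; balance after payment €5,921.55.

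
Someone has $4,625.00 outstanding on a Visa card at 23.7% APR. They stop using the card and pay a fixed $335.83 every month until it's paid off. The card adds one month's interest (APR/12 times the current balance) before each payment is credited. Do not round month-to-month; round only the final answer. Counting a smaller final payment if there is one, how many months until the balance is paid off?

Monthly rate r = 23.7%/12 = 1.975% = 0.01975.
Recurrence: B ← B·(1+r) − $335.83.
Month 1: interest $91.34; balance after payment $4,380.51.
Month 2: interest $86.52; balance after payment $4,131.20.
Closed form: n = −ln(1 − rB₀/P)/ln(1+r) = −ln(0.72801)/ln(1.01975) ≈ 16.231, so the balance reaches zero during payment 17.

17 months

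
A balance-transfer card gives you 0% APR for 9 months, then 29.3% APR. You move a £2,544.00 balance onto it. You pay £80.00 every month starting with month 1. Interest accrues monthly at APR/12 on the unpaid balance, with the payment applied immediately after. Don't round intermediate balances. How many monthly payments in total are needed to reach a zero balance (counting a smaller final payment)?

Promo months 1–9 at r₀ = 0%/12 = 0; months 10+ at r₁ = 29.3%/12 = 0.0244167.
After month 9 (no interest yet): B = £2,544.00 − 9·£80.00 = £1,824.00.
Then at r₁ with £80.00/mo: n₂ = −ln(1 − r₁·B/P)/ln(1+r₁) ≈ 33.72 → 34 more payments.

43 months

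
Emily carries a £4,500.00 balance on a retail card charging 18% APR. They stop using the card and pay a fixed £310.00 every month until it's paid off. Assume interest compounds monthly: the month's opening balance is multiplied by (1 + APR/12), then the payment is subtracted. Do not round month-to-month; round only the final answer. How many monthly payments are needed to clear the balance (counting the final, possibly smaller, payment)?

17 months

Monthly rate r = 18%/12 = 1.5% = 0.015.
Recurrence: B ← B·(1+r) − £310.00.
Month 1: interest £67.50; balance after payment £4,257.50.
Month 2: interest £63.86; balance after payment £4,011.36.
Closed form: n = −ln(1 − rB₀/P)/ln(1+r) = −ln(0.78226)/ln(1.015) ≈ 16.494, so the balance reaches zero during payment 17.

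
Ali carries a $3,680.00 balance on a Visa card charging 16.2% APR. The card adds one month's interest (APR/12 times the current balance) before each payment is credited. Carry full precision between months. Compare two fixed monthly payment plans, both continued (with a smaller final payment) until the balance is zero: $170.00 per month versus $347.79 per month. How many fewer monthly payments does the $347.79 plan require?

14 fewer payments

Monthly rate r = 16.2%/12 = 1.35% = 0.0135.
At $170.00/mo: n = ⌈−ln(1 − rB₀/P)/ln(1+r)⌉ = 26 payments (last $132.06); total interest = total paid − $3,680.00 = $702.06.
At $347.79/mo: 12 payments (last $172.53); total interest $318.22.
Payments saved = 26 − 12 = 14.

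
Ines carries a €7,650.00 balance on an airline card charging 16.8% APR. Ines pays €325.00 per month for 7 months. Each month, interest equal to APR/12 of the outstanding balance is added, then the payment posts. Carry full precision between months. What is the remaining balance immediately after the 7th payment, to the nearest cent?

€6,059.12

Monthly rate r = 16.8%/12 = 1.4% = 0.014.
Each month: B ← B·(1+r) − €325.00.
Month 1: interest €107.10; balance after payment €7,432.10.
Month 2: interest €104.05; balance after payment €7,211.15.
Month 3: interest €100.96; balance after payment €6,987.11.
Month 4: interest €97.82; balance after payment €6,759.92.
Month 5: interest €94.64; balance after payment €6,529.56.
Month 6: interest €91.41; balance after payment €6,295.98.
Month 7: interest €88.14; balance after payment €6,059.12.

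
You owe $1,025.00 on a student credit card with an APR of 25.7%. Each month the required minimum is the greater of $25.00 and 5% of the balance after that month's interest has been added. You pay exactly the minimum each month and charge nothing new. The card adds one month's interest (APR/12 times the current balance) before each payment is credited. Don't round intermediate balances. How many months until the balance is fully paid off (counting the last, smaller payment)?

51 months

Monthly rate r = 25.7%/12 = 2.14167% = 0.0214167.
While 5% of the post-interest balance exceeds $25.00, each month B ← (B·(1+r))·(1 − 0.05), i.e. B shrinks by the factor (1+r)·0.95 = 0.97035.
This holds for months 1–25. Entering month 26 the balance is $482.93; 5% of the post-interest balance is now below $25.00, so the flat $25.00 minimum applies from here.
From month 26 a fixed $25.00 at rate r clears $482.93 in 26 more payments. Total: 25 + 26 = 51 months.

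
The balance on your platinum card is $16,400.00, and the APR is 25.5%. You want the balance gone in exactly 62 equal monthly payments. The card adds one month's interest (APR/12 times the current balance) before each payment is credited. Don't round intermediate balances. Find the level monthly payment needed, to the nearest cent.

Monthly rate r = 25.5%/12 = 2.125% = 0.02125.
Level-payment amortization: P = B₀·r / (1 − (1+r)^(−n)) = 16400.00·0.02125 / (1 − 1.02125^(−62)).
Denominator 1 − (1+r)^(−62) = 0.728473833.
P = 348.5 / 0.728473833 ≈ 478.40.

$478.40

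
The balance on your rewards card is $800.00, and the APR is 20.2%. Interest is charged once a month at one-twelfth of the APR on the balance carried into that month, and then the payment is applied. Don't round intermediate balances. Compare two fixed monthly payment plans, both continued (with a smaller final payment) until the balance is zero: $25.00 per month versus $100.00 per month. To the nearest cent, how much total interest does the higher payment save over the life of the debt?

Monthly rate r = 20.2%/12 = 1.68333% = 0.0168333.
At $25.00/mo: n = ⌈−ln(1 − rB₀/P)/ln(1+r)⌉ = 47 payments (last $8.65); total interest = total paid − $800.00 = $358.65.
At $100.00/mo: 9 payments (last $66.65); total interest $66.65.
Interest saved = $358.65 − $66.65 = $292.00.

$292.00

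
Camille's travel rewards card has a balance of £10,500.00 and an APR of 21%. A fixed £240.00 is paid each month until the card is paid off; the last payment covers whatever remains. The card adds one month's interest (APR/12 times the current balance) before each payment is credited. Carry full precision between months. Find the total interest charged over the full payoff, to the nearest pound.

Monthly rate r = 21%/12 = 1.75% = 0.0175.
Payoff takes n = ⌈−ln(1 − rB₀/P)/ln(1+r)⌉ = ⌈83.628⌉ = 84 payments; the last is £151.22.
Total paid = 83·£240.00 + £151.22 = £20,071.22.
Total interest = total paid − principal = £20,071.22 − £10,500.00 = £9,571.22.

£9,571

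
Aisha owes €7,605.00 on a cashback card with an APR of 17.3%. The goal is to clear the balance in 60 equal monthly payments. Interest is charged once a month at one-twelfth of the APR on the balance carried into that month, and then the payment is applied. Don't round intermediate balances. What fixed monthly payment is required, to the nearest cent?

Monthly rate r = 17.3%/12 = 1.44167% = 0.0144167.
Level-payment amortization: P = B₀·r / (1 − (1+r)^(−n)) = 7605.00·0.0144167 / (1 − 1.01442^(−60)).
Denominator 1 − (1+r)^(−60) = 0.57634002.
P = 109.639 / 0.57634002 ≈ 190.23.

€190.23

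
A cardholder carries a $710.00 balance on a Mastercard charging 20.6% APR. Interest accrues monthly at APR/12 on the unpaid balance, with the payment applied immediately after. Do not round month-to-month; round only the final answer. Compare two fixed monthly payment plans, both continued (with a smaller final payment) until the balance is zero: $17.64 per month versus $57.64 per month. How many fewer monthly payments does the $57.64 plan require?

55 fewer payments

Monthly rate r = 20.6%/12 = 1.71667% = 0.0171667.
At $17.64/mo: n = ⌈−ln(1 − rB₀/P)/ln(1+r)⌉ = 69 payments (last $17.43); total interest = total paid − $710.00 = $506.95.
At $57.64/mo: 14 payments (last $55.20); total interest $94.52.
Payments saved = 69 − 14 = 55.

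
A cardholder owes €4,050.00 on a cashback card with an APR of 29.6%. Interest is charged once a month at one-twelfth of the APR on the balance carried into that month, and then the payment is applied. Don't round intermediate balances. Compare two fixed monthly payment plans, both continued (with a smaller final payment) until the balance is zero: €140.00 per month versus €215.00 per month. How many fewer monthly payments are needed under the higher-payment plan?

26 fewer payments

Monthly rate r = 29.6%/12 = 2.46667% = 0.0246667.
At €140.00/mo: n = ⌈−ln(1 − rB₀/P)/ln(1+r)⌉ = 52 payments (last €43.63); total interest = total paid − €4,050.00 = €3,133.63.
At €215.00/mo: 26 payments (last €138.71); total interest €1,463.71.
Payments saved = 52 − 26 = 26.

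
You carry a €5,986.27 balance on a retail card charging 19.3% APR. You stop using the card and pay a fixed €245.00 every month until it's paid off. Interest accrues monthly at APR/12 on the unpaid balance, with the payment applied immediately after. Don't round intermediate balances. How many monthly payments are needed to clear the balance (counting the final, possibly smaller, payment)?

32 payments

Monthly rate r = 19.3%/12 = 1.60833% = 0.0160833.
Recurrence: B ← B·(1+r) − €245.00.
Month 1: interest €96.28; balance after payment €5,837.55.
Month 2: interest €93.89; balance after payment €5,686.44.
Closed form: n = −ln(1 − rB₀/P)/ln(1+r) = −ln(0.60702)/ln(1.01608) ≈ 31.286, so the balance reaches zero during payment 32.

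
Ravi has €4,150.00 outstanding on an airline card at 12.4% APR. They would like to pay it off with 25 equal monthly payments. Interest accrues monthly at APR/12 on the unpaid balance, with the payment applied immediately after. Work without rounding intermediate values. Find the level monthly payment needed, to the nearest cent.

€189.22

Monthly rate r = 12.4%/12 = 1.03333% = 0.0103333.
Level-payment amortization: P = B₀·r / (1 − (1+r)^(−n)) = 4150.00·0.0103333 / (1 − 1.01033^(−25)).
Denominator 1 − (1+r)^(−25) = 0.226637768.
P = 42.8833 / 0.226637768 ≈ 189.22.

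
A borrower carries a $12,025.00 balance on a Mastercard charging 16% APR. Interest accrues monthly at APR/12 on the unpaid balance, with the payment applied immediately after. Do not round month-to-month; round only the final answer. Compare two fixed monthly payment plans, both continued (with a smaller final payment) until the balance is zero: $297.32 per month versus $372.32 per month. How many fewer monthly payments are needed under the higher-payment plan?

Monthly rate r = 16%/12 = 1.33333% = 0.0133333.
At $297.32/mo: n = ⌈−ln(1 − rB₀/P)/ln(1+r)⌉ = 59 payments (last $150.94); total interest = total paid − $12,025.00 = $5,370.50.
At $372.32/mo: 43 payments (last $195.44); total interest $3,807.88.
Payments saved = 59 − 43 = 16.

16 fewer payments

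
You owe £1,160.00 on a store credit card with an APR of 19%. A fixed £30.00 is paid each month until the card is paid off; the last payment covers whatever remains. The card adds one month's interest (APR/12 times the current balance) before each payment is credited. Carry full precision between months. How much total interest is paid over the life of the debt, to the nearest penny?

Monthly rate r = 19%/12 = 1.58333% = 0.0158333.
Payoff takes n = ⌈−ln(1 − rB₀/P)/ln(1+r)⌉ = ⌈60.303⌉ = 61 payments; the last is £9.15.
Total paid = 60·£30.00 + £9.15 = £1,809.15.
Total interest = total paid − principal = £1,809.15 − £1,160.00 = £649.15.

£649.15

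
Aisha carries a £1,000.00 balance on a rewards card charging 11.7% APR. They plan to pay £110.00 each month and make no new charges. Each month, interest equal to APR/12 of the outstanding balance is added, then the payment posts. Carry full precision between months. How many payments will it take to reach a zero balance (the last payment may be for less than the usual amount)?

10 months

Monthly rate r = 11.7%/12 = 0.975% = 0.00975.
Recurrence: B ← B·(1+r) − £110.00.
Month 1: interest £9.75; balance after payment £899.75.
Month 2: interest £8.77; balance after payment £798.52.
Closed form: n = −ln(1 − rB₀/P)/ln(1+r) = −ln(0.91136)/ln(1.00975) ≈ 9.566, so the balance reaches zero during payment 10.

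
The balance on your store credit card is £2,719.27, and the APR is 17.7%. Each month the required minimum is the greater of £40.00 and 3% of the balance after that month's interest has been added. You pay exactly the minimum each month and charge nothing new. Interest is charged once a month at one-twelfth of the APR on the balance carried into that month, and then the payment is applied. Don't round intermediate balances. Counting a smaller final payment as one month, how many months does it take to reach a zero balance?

92 months

Monthly rate r = 17.7%/12 = 1.475% = 0.01475.
While 3% of the post-interest balance exceeds £40.00, each month B ← (B·(1+r))·(1 − 0.03), i.e. B shrinks by the factor (1+r)·0.97 = 0.98431.
This holds for months 1–46. Entering month 47 the balance is £1,313.62; 3% of the post-interest balance is now below £40.00, so the flat £40.00 minimum applies from here.
From month 47 a fixed £40.00 at rate r clears £1,313.62 in 46 more payments. Total: 46 + 46 = 92 months.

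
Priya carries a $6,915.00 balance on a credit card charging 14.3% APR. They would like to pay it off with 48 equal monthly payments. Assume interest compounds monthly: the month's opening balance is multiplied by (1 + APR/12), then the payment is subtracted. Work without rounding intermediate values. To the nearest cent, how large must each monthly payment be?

Monthly rate r = 14.3%/12 = 1.19167% = 0.0119167.
Level-payment amortization: P = B₀·r / (1 − (1+r)^(−n)) = 6915.00·0.0119167 / (1 − 1.01192^(−48)).
Denominator 1 − (1+r)^(−48) = 0.433692844.
P = 82.4038 / 0.433692844 ≈ 190.00.

$190.00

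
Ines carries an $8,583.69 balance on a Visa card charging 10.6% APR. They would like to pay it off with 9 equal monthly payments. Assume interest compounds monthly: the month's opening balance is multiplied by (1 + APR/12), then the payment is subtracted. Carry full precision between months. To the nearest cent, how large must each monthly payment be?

Monthly rate r = 10.6%/12 = 0.883333% = 0.00883333.
Level-payment amortization: P = B₀·r / (1 − (1+r)^(−n)) = 8583.69·0.00883333 / (1 − 1.00883^(−9)).
Denominator 1 − (1+r)^(−9) = 0.0760995296.
P = 75.8226 / 0.0760995296 ≈ 996.36.

$996.36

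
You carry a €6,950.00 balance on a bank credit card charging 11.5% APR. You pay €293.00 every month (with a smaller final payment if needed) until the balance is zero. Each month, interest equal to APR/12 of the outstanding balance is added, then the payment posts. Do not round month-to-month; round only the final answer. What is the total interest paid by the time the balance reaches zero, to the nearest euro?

€972

Monthly rate r = 11.5%/12 = 0.958333% = 0.00958333.
Payoff takes n = ⌈−ln(1 − rB₀/P)/ln(1+r)⌉ = ⌈27.039⌉ = 28 payments; the last is €11.41.
Total paid = 27·€293.00 + €11.41 = €7,922.41.
Total interest = total paid − principal = €7,922.41 − €6,950.00 = €972.41.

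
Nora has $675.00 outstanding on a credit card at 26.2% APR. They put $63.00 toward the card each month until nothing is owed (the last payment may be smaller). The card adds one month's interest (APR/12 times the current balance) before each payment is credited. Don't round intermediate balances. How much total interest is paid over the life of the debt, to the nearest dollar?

$102

Monthly rate r = 26.2%/12 = 2.18333% = 0.0218333.
Payoff takes n = ⌈−ln(1 − rB₀/P)/ln(1+r)⌉ = ⌈12.338⌉ = 13 payments; the last is $21.44.
Total paid = 12·$63.00 + $21.44 = $777.44.
Total interest = total paid − principal = $777.44 − $675.00 = $102.44.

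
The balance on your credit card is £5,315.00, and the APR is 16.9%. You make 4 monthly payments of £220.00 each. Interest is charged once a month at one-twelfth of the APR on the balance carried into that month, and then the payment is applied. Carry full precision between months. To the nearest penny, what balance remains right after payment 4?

£4,722.03

Monthly rate r = 16.9%/12 = 1.40833% = 0.0140833.
Each month: B ← B·(1+r) − £220.00.
Month 1: interest £74.85; balance after payment £5,169.85.
Month 2: interest £72.81; balance after payment £5,022.66.
Month 3: interest £70.74; balance after payment £4,873.40.
Month 4: interest £68.63; balance after payment £4,722.03.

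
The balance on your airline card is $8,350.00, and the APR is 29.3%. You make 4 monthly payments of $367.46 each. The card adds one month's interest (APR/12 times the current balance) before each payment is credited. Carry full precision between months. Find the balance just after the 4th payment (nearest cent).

Monthly rate r = 29.3%/12 = 2.44167% = 0.0244167.
Each month: B ← B·(1+r) − $367.46.
Month 1: interest $203.88; balance after payment $8,186.42.
Month 2: interest $199.89; balance after payment $8,018.84.
Month 3: interest $195.79; balance after payment $7,847.18.
Month 4: interest $191.60; balance after payment $7,671.32.

$7,671.32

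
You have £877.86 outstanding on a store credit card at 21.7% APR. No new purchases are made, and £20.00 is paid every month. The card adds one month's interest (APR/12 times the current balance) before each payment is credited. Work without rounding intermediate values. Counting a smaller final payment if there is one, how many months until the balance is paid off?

Monthly rate r = 21.7%/12 = 1.80833% = 0.0180833.
Recurrence: B ← B·(1+r) − £20.00.
Month 1: interest £15.87; balance after payment £873.73.
Month 2: interest £15.80; balance after payment £869.53.
Closed form: n = −ln(1 − rB₀/P)/ln(1+r) = −ln(0.20627)/ln(1.01808) ≈ 88.082, so the balance reaches zero during payment 89.

89 months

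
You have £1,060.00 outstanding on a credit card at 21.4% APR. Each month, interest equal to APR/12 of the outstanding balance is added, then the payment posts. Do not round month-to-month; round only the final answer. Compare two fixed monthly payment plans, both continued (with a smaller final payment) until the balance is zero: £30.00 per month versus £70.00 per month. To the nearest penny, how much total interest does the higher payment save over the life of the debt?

£441.36

Monthly rate r = 21.4%/12 = 1.78333% = 0.0178333.
At £30.00/mo: n = ⌈−ln(1 − rB₀/P)/ln(1+r)⌉ = 57 payments (last £8.01); total interest = total paid − £1,060.00 = £628.01.
At £70.00/mo: 18 payments (last £56.65); total interest £186.65.
Interest saved = £628.01 − £186.65 = £441.36.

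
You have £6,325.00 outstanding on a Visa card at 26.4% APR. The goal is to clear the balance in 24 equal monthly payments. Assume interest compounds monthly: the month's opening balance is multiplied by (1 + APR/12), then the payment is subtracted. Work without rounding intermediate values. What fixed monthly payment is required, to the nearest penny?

Monthly rate r = 26.4%/12 = 2.2% = 0.022.
Level-payment amortization: P = B₀·r / (1 − (1+r)^(−n)) = 6325.00·0.022 / (1 − 1.022^(−24)).
Denominator 1 − (1+r)^(−24) = 0.406830925.
P = 139.15 / 0.406830925 ≈ 342.03.

£342.03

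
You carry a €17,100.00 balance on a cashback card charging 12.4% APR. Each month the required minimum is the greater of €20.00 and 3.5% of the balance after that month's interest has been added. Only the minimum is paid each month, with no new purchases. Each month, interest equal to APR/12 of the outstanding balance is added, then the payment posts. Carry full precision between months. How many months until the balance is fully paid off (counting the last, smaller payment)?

169 months

Monthly rate r = 12.4%/12 = 1.03333% = 0.0103333.
While 3.5% of the post-interest balance exceeds €20.00, each month B ← (B·(1+r))·(1 − 0.035), i.e. B shrinks by the factor (1+r)·0.965 = 0.97497.
This holds for months 1–135. Entering month 136 the balance is €558.36; 3.5% of the post-interest balance is now below €20.00, so the flat €20.00 minimum applies from here.
From month 136 a fixed €20.00 at rate r clears €558.36 in 34 more payments. Total: 135 + 34 = 169 months.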